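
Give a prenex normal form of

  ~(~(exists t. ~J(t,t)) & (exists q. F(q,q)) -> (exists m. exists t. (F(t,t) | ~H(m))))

Eliminate → and ↔ using ¬ and ∨.
  ~(~(~(exists t. ~J(t,t)) & (exists q. F(q,q))) | (exists m. exists t. (F(t,t) | ~H(m))))
Drive negations inward (¬∀x A ≡ ∃x ¬A, ¬∃x A ≡ ∀x ¬A, De Morgan for ∧/∨):
  (forall t. J(t,t)) & (exists q. F(q,q)) & (forall m. forall t. (~F(t,t) & H(m)))
Standardize variables apart so no two quantifiers bind the same name: t↦x.
  (forall t. J(t,t)) & (exists q. F(q,q)) & (forall m. forall x. (~F(x,x) & H(m)))
Finally move all quantifiers to the prefix:
  forall t. exists q. forall m. forall x. (J(t,t) & F(q,q) & ~F(x,x) & H(m))

forall t. exists q. forall m. forall x. (J(t,t) & F(q,q) & ~F(x,x) & H(m))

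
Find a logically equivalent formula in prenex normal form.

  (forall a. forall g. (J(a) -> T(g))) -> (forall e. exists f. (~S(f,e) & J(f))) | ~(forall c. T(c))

exists a. exists g. forall e. exists f. exists c. (J(a) & ~T(g) | ~S(f,e) & J(f) | ~T(c))

Eliminate → and ↔ using ¬ and ∨.
  ~(forall a. forall g. (~J(a) | T(g))) | (forall e. exists f. (~S(f,e) & J(f))) | ~(forall c. T(c))
Drive negations inward (¬∀x A ≡ ∃x ¬A, ¬∃x A ≡ ∀x ¬A, De Morgan for ∧/∨):
  (exists a. exists g. (J(a) & ~T(g))) | (forall e. exists f. (~S(f,e) & J(f))) | (exists c. ~T(c))
Pull the quantifiers to the front (each side's bound variable is not free in the other side):
  exists a. exists g. forall e. exists f. exists c. (J(a) & ~T(g) | ~S(f,e) & J(f) | ~T(c))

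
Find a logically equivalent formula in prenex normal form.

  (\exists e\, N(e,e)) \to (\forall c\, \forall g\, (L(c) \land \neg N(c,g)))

First replace A → B with ¬A ∨ B.
  \neg (\exists e\, N(e,e)) \lor (\forall c\, \forall g\, (L(c) \land \neg N(c,g)))
Drive negations inward (¬∀x A ≡ ∃x ¬A, ¬∃x A ≡ ∀x ¬A, De Morgan for ∧/∨):
  (\forall e\, \neg N(e,e)) \lor (\forall c\, \forall g\, (L(c) \land \neg N(c,g)))
All bound variables are already distinct, so no renaming is needed.
Finally move all quantifiers to the prefix:
  \forall e\, \forall c\, \forall g\, (\neg N(e,e) \lor L(c) \land \neg N(c,g))

\forall e\, \forall c\, \forall g\, (\neg N(e,e) \lor L(c) \land \neg N(c,g))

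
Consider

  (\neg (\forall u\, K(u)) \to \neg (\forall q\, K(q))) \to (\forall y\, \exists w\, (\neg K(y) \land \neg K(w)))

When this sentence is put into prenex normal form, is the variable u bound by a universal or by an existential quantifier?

First replace A → B with ¬A ∨ B.
  \neg (\neg \neg (\forall u\, K(u)) \lor \neg (\forall q\, K(q))) \lor (\forall y\, \exists w\, (\neg K(y) \land \neg K(w)))
Drive negations inward (¬∀x A ≡ ∃x ¬A, ¬∃x A ≡ ∀x ¬A, De Morgan for ∧/∨):
  (\exists u\, \neg K(u)) \land (\forall q\, K(q)) \lor (\forall y\, \exists w\, (\neg K(y) \land \neg K(w)))
Pull the quantifiers to the front (each side's bound variable is not free in the other side):
  \exists u\, \forall q\, \forall y\, \exists w\, (\neg K(u) \land K(q) \lor \neg K(y) \land \neg K(w))
The quantifier \forall u sits under an odd number of negations (counting the antecedent side of each →), so it flips to \exists u.

existential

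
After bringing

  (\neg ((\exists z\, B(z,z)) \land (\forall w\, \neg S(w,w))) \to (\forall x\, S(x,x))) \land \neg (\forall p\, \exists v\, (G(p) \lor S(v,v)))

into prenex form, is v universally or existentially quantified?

First replace A → B with ¬A ∨ B.
  (\neg \neg ((\exists z\, B(z,z)) \land (\forall w\, \neg S(w,w))) \lor (\forall x\, S(x,x))) \land \neg (\forall p\, \exists v\, (G(p) \lor S(v,v)))
Push ¬ through the quantifiers and connectives to reach negation normal form:
  ((\exists z\, B(z,z)) \land (\forall w\, \neg S(w,w)) \lor (\forall x\, S(x,x))) \land (\exists p\, \forall v\, (\neg G(p) \land \neg S(v,v)))
All bound variables are already distinct, so no renaming is needed.
Pull the quantifiers to the front (each side's bound variable is not free in the other side):
  \exists z\, \forall w\, \forall x\, \exists p\, \forall v\, ((B(z,z) \land \neg S(w,w) \lor S(x,x)) \land \neg G(p) \land \neg S(v,v))
The quantifier \exists v sits under an odd number of negations (counting the antecedent side of each →), so it flips to \forall v.

universal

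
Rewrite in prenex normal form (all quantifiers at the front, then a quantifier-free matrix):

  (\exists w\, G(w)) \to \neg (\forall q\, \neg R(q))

\forall w\, \exists q\, (\neg G(w) \lor R(q))

Rewrite implications/biconditionals: A → B as ¬A ∨ B.
  \neg (\exists w\, G(w)) \lor \neg (\forall q\, \neg R(q))
Drive negations inward (¬∀x A ≡ ∃x ¬A, ¬∃x A ≡ ∀x ¬A, De Morgan for ∧/∨):
  (\forall w\, \neg G(w)) \lor (\exists q\, R(q))
All bound variables are already distinct, so no renaming is needed.
Extract every quantifier outward, since the variables are now distinct and don't occur free across branches:
  \forall w\, \exists q\, (\neg G(w) \lor R(q))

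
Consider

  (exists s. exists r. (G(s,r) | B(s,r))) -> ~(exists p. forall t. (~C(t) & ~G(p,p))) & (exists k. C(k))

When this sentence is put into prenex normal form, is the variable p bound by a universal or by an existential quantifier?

universal

Rewrite implications/biconditionals: A → B as ¬A ∨ B.
  ~(exists s. exists r. (G(s,r) | B(s,r))) | ~(exists p. forall t. (~C(t) & ~G(p,p))) & (exists k. C(k))
Drive negations inward (¬∀x A ≡ ∃x ¬A, ¬∃x A ≡ ∀x ¬A, De Morgan for ∧/∨):
  (forall s. forall r. (~G(s,r) & ~B(s,r))) | (forall p. exists t. (C(t) | G(p,p))) & (exists k. C(k))
Extract every quantifier outward, since the variables are now distinct and don't occur free across branches:
  forall s. forall r. forall p. exists t. exists k. (~G(s,r) & ~B(s,r) | (C(t) | G(p,p)) & C(k))
The quantifier exists p sits under an odd number of negations (counting the antecedent side of each →), so it flips to forall p.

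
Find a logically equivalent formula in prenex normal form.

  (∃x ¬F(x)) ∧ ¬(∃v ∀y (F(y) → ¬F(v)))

∃x ∀v ∃y (¬F(x) ∧ F(y) ∧ F(v))

First replace A → B with ¬A ∨ B.
  (∃x ¬F(x)) ∧ ¬(∃v ∀y (¬F(y) ∨ ¬F(v)))
Push ¬ through the quantifiers and connectives to reach negation normal form:
  (∃x ¬F(x)) ∧ (∀v ∃y (F(y) ∧ F(v)))
All bound variables are already distinct, so no renaming is needed.
Finally move all quantifiers to the prefix:
  ∃x ∀v ∃y (¬F(x) ∧ F(y) ∧ F(v))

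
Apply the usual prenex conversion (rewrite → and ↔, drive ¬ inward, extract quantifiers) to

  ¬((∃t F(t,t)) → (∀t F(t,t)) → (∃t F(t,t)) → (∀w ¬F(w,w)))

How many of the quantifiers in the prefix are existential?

Eliminate → and ↔ using ¬ and ∨.
  ¬(¬(∃t F(t,t)) ∨ ¬(∀t F(t,t)) ∨ ¬(∃t F(t,t)) ∨ (∀w ¬F(w,w)))
Drive negations inward (¬∀x A ≡ ∃x ¬A, ¬∃x A ≡ ∀x ¬A, De Morgan for ∧/∨):
  (∃t F(t,t)) ∧ (∀t F(t,t)) ∧ (∃t F(t,t)) ∧ (∃w F(w,w))
Give each quantifier a distinct variable: t↦s, t↦p.
  (∃t F(t,t)) ∧ (∀s F(s,s)) ∧ (∃p F(p,p)) ∧ (∃w F(w,w))
Finally move all quantifiers to the prefix:
  ∃t ∀s ∃p ∃w (F(t,t) ∧ F(s,s) ∧ F(p,p) ∧ F(w,w))
The prefix is ∃t ∀s ∃p ∃w: 1 universal, 3 existential.

3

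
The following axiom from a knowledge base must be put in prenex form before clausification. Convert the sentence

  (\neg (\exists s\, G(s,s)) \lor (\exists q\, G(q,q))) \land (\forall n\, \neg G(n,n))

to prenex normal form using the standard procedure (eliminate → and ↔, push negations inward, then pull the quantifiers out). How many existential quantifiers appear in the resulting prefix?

Drive negations inward (¬∀x A ≡ ∃x ¬A, ¬∃x A ≡ ∀x ¬A, De Morgan for ∧/∨):
  ((\forall s\, \neg G(s,s)) \lor (\exists q\, G(q,q))) \land (\forall n\, \neg G(n,n))
Finally move all quantifiers to the prefix:
  \forall s\, \exists q\, \forall n\, ((\neg G(s,s) \lor G(q,q)) \land \neg G(n,n))
The prefix is \forall s \exists q \forall n: 2 universal, 1 existential.

1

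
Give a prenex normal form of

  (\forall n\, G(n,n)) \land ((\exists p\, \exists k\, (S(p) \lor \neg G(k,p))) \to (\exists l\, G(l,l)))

Eliminate → and ↔ using ¬ and ∨.
  (\forall n\, G(n,n)) \land (\neg (\exists p\, \exists k\, (S(p) \lor \neg G(k,p))) \lor (\exists l\, G(l,l)))
Push ¬ through the quantifiers and connectives to reach negation normal form:
  (\forall n\, G(n,n)) \land ((\forall p\, \forall k\, (\neg S(p) \land G(k,p))) \lor (\exists l\, G(l,l)))
All bound variables are already distinct, so no renaming is needed.
Extract every quantifier outward, since the variables are now distinct and don't occur free across branches:
  \forall n\, \forall p\, \forall k\, \exists l\, (G(n,n) \land (\neg S(p) \land G(k,p) \lor G(l,l)))

\forall n\, \forall p\, \forall k\, \exists l\, (G(n,n) \land (\neg S(p) \land G(k,p) \lor G(l,l)))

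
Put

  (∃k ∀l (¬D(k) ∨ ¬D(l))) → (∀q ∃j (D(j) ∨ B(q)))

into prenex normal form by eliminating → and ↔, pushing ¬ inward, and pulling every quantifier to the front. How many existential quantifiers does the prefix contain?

Rewrite implications/biconditionals: A → B as ¬A ∨ B.
  ¬(∃k ∀l (¬D(k) ∨ ¬D(l))) ∨ (∀q ∃j (D(j) ∨ B(q)))
Move each ¬ inward, flipping quantifiers it crosses:
  (∀k ∃l (D(k) ∧ D(l))) ∨ (∀q ∃j (D(j) ∨ B(q)))
Extract every quantifier outward, since the variables are now distinct and don't occur free across branches:
  ∀k ∃l ∀q ∃j (D(k) ∧ D(l) ∨ D(j) ∨ B(q))
The prefix is ∀k ∃l ∀q ∃j: 2 universal, 2 existential.

2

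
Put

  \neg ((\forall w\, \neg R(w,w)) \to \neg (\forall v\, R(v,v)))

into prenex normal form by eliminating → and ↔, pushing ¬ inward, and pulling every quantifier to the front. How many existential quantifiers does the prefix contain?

0

First replace A → B with ¬A ∨ B.
  \neg (\neg (\forall w\, \neg R(w,w)) \lor \neg (\forall v\, R(v,v)))
Push ¬ through the quantifiers and connectives to reach negation normal form:
  (\forall w\, \neg R(w,w)) \land (\forall v\, R(v,v))
All bound variables are already distinct, so no renaming is needed.
Finally move all quantifiers to the prefix:
  \forall w\, \forall v\, (\neg R(w,w) \land R(v,v))
The prefix is \forall w \forall v: 2 universal, 0 existential.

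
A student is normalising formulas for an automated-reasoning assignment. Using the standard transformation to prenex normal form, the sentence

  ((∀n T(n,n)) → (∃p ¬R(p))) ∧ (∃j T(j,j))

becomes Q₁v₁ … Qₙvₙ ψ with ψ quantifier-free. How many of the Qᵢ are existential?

First replace A → B with ¬A ∨ B.
  (¬(∀n T(n,n)) ∨ (∃p ¬R(p))) ∧ (∃j T(j,j))
Drive negations inward (¬∀x A ≡ ∃x ¬A, ¬∃x A ≡ ∀x ¬A, De Morgan for ∧/∨):
  ((∃n ¬T(n,n)) ∨ (∃p ¬R(p))) ∧ (∃j T(j,j))
Finally move all quantifiers to the prefix:
  ∃n ∃p ∃j ((¬T(n,n) ∨ ¬R(p)) ∧ T(j,j))
The prefix is ∃n ∃p ∃j: 0 universal, 3 existential.

3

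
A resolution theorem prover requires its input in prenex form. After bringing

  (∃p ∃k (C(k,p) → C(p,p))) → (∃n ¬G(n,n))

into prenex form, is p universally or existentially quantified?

universal

Eliminate → and ↔ using ¬ and ∨.
  ¬(∃p ∃k (¬C(k,p) ∨ C(p,p))) ∨ (∃n ¬G(n,n))
Push ¬ through the quantifiers and connectives to reach negation normal form:
  (∀p ∀k (C(k,p) ∧ ¬C(p,p))) ∨ (∃n ¬G(n,n))
Pull the quantifiers to the front (each side's bound variable is not free in the other side):
  ∀p ∀k ∃n (C(k,p) ∧ ¬C(p,p) ∨ ¬G(n,n))
The quantifier ∃p sits under an odd number of negations (counting the antecedent side of each →), so it flips to ∀p.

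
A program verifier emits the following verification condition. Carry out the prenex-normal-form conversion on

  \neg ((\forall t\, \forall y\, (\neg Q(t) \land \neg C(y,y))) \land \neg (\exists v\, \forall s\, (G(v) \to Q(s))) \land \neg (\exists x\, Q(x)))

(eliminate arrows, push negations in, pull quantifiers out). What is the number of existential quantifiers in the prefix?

Eliminate → and ↔ using ¬ and ∨.
  \neg ((\forall t\, \forall y\, (\neg Q(t) \land \neg C(y,y))) \land \neg (\exists v\, \forall s\, (\neg G(v) \lor Q(s))) \land \neg (\exists x\, Q(x)))
Move each ¬ inward, flipping quantifiers it crosses:
  (\exists t\, \exists y\, (Q(t) \lor C(y,y))) \lor (\exists v\, \forall s\, (\neg G(v) \lor Q(s))) \lor (\exists x\, Q(x))
Extract every quantifier outward, since the variables are now distinct and don't occur free across branches:
  \exists t\, \exists y\, \exists v\, \forall s\, \exists x\, (Q(t) \lor C(y,y) \lor \neg G(v) \lor Q(s) \lor Q(x))
The prefix is \exists t \exists y \exists v \forall s \exists x: 1 universal, 4 existential.

4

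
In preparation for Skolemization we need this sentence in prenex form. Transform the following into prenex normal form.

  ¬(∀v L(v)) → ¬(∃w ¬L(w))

∀v ∀w (L(v) ∨ L(w))

Rewrite implications/biconditionals: A → B as ¬A ∨ B.
  ¬¬(∀v L(v)) ∨ ¬(∃w ¬L(w))
Move each ¬ inward, flipping quantifiers it crosses:
  (∀v L(v)) ∨ (∀w L(w))
All bound variables are already distinct, so no renaming is needed.
Pull the quantifiers to the front (each side's bound variable is not free in the other side):
  ∀v ∀w (L(v) ∨ L(w))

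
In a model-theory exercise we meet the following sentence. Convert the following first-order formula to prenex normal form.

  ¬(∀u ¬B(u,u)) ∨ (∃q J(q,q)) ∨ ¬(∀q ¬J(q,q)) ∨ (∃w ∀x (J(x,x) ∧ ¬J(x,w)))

∃u ∃q ∃c ∃w ∀x (B(u,u) ∨ J(q,q) ∨ J(c,c) ∨ J(x,x) ∧ ¬J(x,w))

Move each ¬ inward, flipping quantifiers it crosses:
  (∃u B(u,u)) ∨ (∃q J(q,q)) ∨ (∃q J(q,q)) ∨ (∃w ∀x (J(x,x) ∧ ¬J(x,w)))
Give each quantifier a distinct variable: q↦c.
  (∃u B(u,u)) ∨ (∃q J(q,q)) ∨ (∃c J(c,c)) ∨ (∃w ∀x (J(x,x) ∧ ¬J(x,w)))
Finally move all quantifiers to the prefix:
  ∃u ∃q ∃c ∃w ∀x (B(u,u) ∨ J(q,q) ∨ J(c,c) ∨ J(x,x) ∧ ¬J(x,w))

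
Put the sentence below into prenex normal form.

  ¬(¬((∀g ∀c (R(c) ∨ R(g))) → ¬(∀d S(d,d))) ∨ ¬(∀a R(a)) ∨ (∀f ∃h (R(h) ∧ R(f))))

Eliminate → and ↔ using ¬ and ∨.
  ¬(¬(¬(∀g ∀c (R(c) ∨ R(g))) ∨ ¬(∀d S(d,d))) ∨ ¬(∀a R(a)) ∨ (∀f ∃h (R(h) ∧ R(f))))
Move each ¬ inward, flipping quantifiers it crosses:
  ((∃g ∃c (¬R(c) ∧ ¬R(g))) ∨ (∃d ¬S(d,d))) ∧ (∀a R(a)) ∧ (∃f ∀h (¬R(h) ∨ ¬R(f)))
Extract every quantifier outward, since the variables are now distinct and don't occur free across branches:
  ∃g ∃c ∃d ∀a ∃f ∀h ((¬R(c) ∧ ¬R(g) ∨ ¬S(d,d)) ∧ R(a) ∧ (¬R(h) ∨ ¬R(f)))

∃g ∃c ∃d ∀a ∃f ∀h ((¬R(c) ∧ ¬R(g) ∨ ¬S(d,d)) ∧ R(a) ∧ (¬R(h) ∨ ¬R(f)))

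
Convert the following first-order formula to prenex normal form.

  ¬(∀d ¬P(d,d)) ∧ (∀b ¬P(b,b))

∃d ∀b (P(d,d) ∧ ¬P(b,b))

Move each ¬ inward, flipping quantifiers it crosses:
  (∃d P(d,d)) ∧ (∀b ¬P(b,b))
Finally move all quantifiers to the prefix:
  ∃d ∀b (P(d,d) ∧ ¬P(b,b))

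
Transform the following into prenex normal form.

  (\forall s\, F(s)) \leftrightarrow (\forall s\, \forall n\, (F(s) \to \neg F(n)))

First replace A → B with ¬A ∨ B; A ↔ B as (¬A ∨ B) ∧ (¬B ∨ A).
  (\neg (\forall s\, F(s)) \lor (\forall s\, \forall n\, (\neg F(s) \lor \neg F(n)))) \land (\neg (\forall s\, \forall n\, (\neg F(s) \lor \neg F(n))) \lor (\forall s\, F(s)))
Push ¬ through the quantifiers and connectives to reach negation normal form:
  ((\exists s\, \neg F(s)) \lor (\forall s\, \forall n\, (\neg F(s) \lor \neg F(n)))) \land ((\exists s\, \exists n\, (F(s) \land F(n))) \lor (\forall s\, F(s)))
Give each quantifier a distinct variable: s↦t, s↦b, n↦u, s↦y1.
  ((\exists s\, \neg F(s)) \lor (\forall t\, \forall n\, (\neg F(t) \lor \neg F(n)))) \land ((\exists b\, \exists u\, (F(b) \land F(u))) \lor (\forall y1\, F(y1)))
Pull the quantifiers to the front (each side's bound variable is not free in the other side):
  \exists s\, \forall t\, \forall n\, \exists b\, \exists u\, \forall y1\, ((\neg F(s) \lor \neg F(t) \lor \neg F(n)) \land (F(b) \land F(u) \lor F(y1)))

\exists s\, \forall t\, \forall n\, \exists b\, \exists u\, \forall y1\, ((\neg F(s) \lor \neg F(t) \lor \neg F(n)) \land (F(b) \land F(u) \lor F(y1)))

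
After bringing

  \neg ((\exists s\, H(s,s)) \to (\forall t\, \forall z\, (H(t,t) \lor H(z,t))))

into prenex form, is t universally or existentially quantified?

Rewrite implications/biconditionals: A → B as ¬A ∨ B.
  \neg (\neg (\exists s\, H(s,s)) \lor (\forall t\, \forall z\, (H(t,t) \lor H(z,t))))
Move each ¬ inward, flipping quantifiers it crosses:
  (\exists s\, H(s,s)) \land (\exists t\, \exists z\, (\neg H(t,t) \land \neg H(z,t)))
Pull the quantifiers to the front (each side's bound variable is not free in the other side):
  \exists s\, \exists t\, \exists z\, (H(s,s) \land \neg H(t,t) \land \neg H(z,t))
The quantifier \forall t sits under an odd number of negations (counting the antecedent side of each →), so it flips to \exists t.

existential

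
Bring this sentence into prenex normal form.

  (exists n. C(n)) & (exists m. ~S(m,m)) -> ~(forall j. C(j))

forall n. forall m. exists j. (~C(n) | S(m,m) | ~C(j))

Eliminate → and ↔ using ¬ and ∨.
  ~((exists n. C(n)) & (exists m. ~S(m,m))) | ~(forall j. C(j))
Push ¬ through the quantifiers and connectives to reach negation normal form:
  (forall n. ~C(n)) | (forall m. S(m,m)) | (exists j. ~C(j))
All bound variables are already distinct, so no renaming is needed.
Pull the quantifiers to the front (each side's bound variable is not free in the other side):
  forall n. forall m. exists j. (~C(n) | S(m,m) | ~C(j))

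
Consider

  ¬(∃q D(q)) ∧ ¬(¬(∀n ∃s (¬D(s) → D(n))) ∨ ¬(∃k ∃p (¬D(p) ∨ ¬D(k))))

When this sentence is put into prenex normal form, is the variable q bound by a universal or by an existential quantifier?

universal

Eliminate → and ↔ using ¬ and ∨.
  ¬(∃q D(q)) ∧ ¬(¬(∀n ∃s (¬¬D(s) ∨ D(n))) ∨ ¬(∃k ∃p (¬D(p) ∨ ¬D(k))))
Push ¬ through the quantifiers and connectives to reach negation normal form:
  (∀q ¬D(q)) ∧ (∀n ∃s (D(s) ∨ D(n))) ∧ (∃k ∃p (¬D(p) ∨ ¬D(k)))
All bound variables are already distinct, so no renaming is needed.
Finally move all quantifiers to the prefix:
  ∀q ∀n ∃s ∃k ∃p (¬D(q) ∧ (D(s) ∨ D(n)) ∧ (¬D(p) ∨ ¬D(k)))
The quantifier ∃q sits under an odd number of negations (counting the antecedent side of each →), so it flips to ∀q.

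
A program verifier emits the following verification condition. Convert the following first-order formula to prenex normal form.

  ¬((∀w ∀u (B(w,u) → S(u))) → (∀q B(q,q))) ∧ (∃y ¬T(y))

Rewrite implications/biconditionals: A → B as ¬A ∨ B.
  ¬(¬(∀w ∀u (¬B(w,u) ∨ S(u))) ∨ (∀q B(q,q))) ∧ (∃y ¬T(y))
Drive negations inward (¬∀x A ≡ ∃x ¬A, ¬∃x A ≡ ∀x ¬A, De Morgan for ∧/∨):
  (∀w ∀u (¬B(w,u) ∨ S(u))) ∧ (∃q ¬B(q,q)) ∧ (∃y ¬T(y))
Pull the quantifiers to the front (each side's bound variable is not free in the other side):
  ∀w ∀u ∃q ∃y ((¬B(w,u) ∨ S(u)) ∧ ¬B(q,q) ∧ ¬T(y))

∀w ∀u ∃q ∃y ((¬B(w,u) ∨ S(u)) ∧ ¬B(q,q) ∧ ¬T(y))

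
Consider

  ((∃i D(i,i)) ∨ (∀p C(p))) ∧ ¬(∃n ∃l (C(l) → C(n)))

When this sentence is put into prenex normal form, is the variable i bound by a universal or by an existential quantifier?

existential

Rewrite implications/biconditionals: A → B as ¬A ∨ B.
  ((∃i D(i,i)) ∨ (∀p C(p))) ∧ ¬(∃n ∃l (¬C(l) ∨ C(n)))
Move each ¬ inward, flipping quantifiers it crosses:
  ((∃i D(i,i)) ∨ (∀p C(p))) ∧ (∀n ∀l (C(l) ∧ ¬C(n)))
Finally move all quantifiers to the prefix:
  ∃i ∀p ∀n ∀l ((D(i,i) ∨ C(p)) ∧ C(l) ∧ ¬C(n))
The quantifier ∃i sits under an even number of negations (counting the antecedent side of each →), so it remains existential.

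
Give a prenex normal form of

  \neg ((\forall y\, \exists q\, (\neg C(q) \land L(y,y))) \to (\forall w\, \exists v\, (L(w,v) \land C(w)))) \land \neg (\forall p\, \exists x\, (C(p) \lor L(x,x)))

\forall y\, \exists q\, \exists w\, \forall v\, \exists p\, \forall x\, (\neg C(q) \land L(y,y) \land (\neg L(w,v) \lor \neg C(w)) \land \neg C(p) \land \neg L(x,x))

Rewrite implications/biconditionals: A → B as ¬A ∨ B.
  \neg (\neg (\forall y\, \exists q\, (\neg C(q) \land L(y,y))) \lor (\forall w\, \exists v\, (L(w,v) \land C(w)))) \land \neg (\forall p\, \exists x\, (C(p) \lor L(x,x)))
Move each ¬ inward, flipping quantifiers it crosses:
  (\forall y\, \exists q\, (\neg C(q) \land L(y,y))) \land (\exists w\, \forall v\, (\neg L(w,v) \lor \neg C(w))) \land (\exists p\, \forall x\, (\neg C(p) \land \neg L(x,x)))
Extract every quantifier outward, since the variables are now distinct and don't occur free across branches:
  \forall y\, \exists q\, \exists w\, \forall v\, \exists p\, \forall x\, (\neg C(q) \land L(y,y) \land (\neg L(w,v) \lor \neg C(w)) \land \neg C(p) \land \neg L(x,x))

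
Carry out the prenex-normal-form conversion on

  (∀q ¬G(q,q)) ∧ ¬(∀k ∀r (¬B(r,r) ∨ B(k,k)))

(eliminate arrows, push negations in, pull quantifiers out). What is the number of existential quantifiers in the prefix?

Drive negations inward (¬∀x A ≡ ∃x ¬A, ¬∃x A ≡ ∀x ¬A, De Morgan for ∧/∨):
  (∀q ¬G(q,q)) ∧ (∃k ∃r (B(r,r) ∧ ¬B(k,k)))
All bound variables are already distinct, so no renaming is needed.
Extract every quantifier outward, since the variables are now distinct and don't occur free across branches:
  ∀q ∃k ∃r (¬G(q,q) ∧ B(r,r) ∧ ¬B(k,k))
The prefix is ∀q ∃k ∃r: 1 universal, 2 existential.

2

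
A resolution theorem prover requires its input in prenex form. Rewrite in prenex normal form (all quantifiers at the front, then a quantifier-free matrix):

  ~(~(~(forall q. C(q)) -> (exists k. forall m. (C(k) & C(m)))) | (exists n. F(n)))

forall q. exists k. forall m. forall n. ((C(q) | C(k) & C(m)) & ~F(n))

First replace A → B with ¬A ∨ B.
  ~(~(~~(forall q. C(q)) | (exists k. forall m. (C(k) & C(m)))) | (exists n. F(n)))
Drive negations inward (¬∀x A ≡ ∃x ¬A, ¬∃x A ≡ ∀x ¬A, De Morgan for ∧/∨):
  ((forall q. C(q)) | (exists k. forall m. (C(k) & C(m)))) & (forall n. ~F(n))
All bound variables are already distinct, so no renaming is needed.
Pull the quantifiers to the front (each side's bound variable is not free in the other side):
  forall q. exists k. forall m. forall n. ((C(q) | C(k) & C(m)) & ~F(n))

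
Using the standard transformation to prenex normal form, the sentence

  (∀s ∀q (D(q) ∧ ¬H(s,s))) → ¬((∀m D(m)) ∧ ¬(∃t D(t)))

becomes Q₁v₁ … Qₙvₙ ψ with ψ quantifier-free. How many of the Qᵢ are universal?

Rewrite implications/biconditionals: A → B as ¬A ∨ B.
  ¬(∀s ∀q (D(q) ∧ ¬H(s,s))) ∨ ¬((∀m D(m)) ∧ ¬(∃t D(t)))
Drive negations inward (¬∀x A ≡ ∃x ¬A, ¬∃x A ≡ ∀x ¬A, De Morgan for ∧/∨):
  (∃s ∃q (¬D(q) ∨ H(s,s))) ∨ (∃m ¬D(m)) ∨ (∃t D(t))
All bound variables are already distinct, so no renaming is needed.
Extract every quantifier outward, since the variables are now distinct and don't occur free across branches:
  ∃s ∃q ∃m ∃t (¬D(q) ∨ H(s,s) ∨ ¬D(m) ∨ D(t))
The prefix is ∃s ∃q ∃m ∃t: 0 universal, 4 existential.

0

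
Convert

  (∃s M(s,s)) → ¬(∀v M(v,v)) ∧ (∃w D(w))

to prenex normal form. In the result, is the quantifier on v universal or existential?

Rewrite implications/biconditionals: A → B as ¬A ∨ B.
  ¬(∃s M(s,s)) ∨ ¬(∀v M(v,v)) ∧ (∃w D(w))
Drive negations inward (¬∀x A ≡ ∃x ¬A, ¬∃x A ≡ ∀x ¬A, De Morgan for ∧/∨):
  (∀s ¬M(s,s)) ∨ (∃v ¬M(v,v)) ∧ (∃w D(w))
Extract every quantifier outward, since the variables are now distinct and don't occur free across branches:
  ∀s ∃v ∃w (¬M(s,s) ∨ ¬M(v,v) ∧ D(w))
The quantifier ∀v sits under an odd number of negations (counting the antecedent side of each →), so it flips to ∃v.

existential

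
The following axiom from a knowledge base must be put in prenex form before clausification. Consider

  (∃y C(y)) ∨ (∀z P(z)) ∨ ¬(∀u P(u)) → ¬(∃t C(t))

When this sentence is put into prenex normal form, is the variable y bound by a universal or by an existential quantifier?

First replace A → B with ¬A ∨ B.
  ¬((∃y C(y)) ∨ (∀z P(z)) ∨ ¬(∀u P(u))) ∨ ¬(∃t C(t))
Drive negations inward (¬∀x A ≡ ∃x ¬A, ¬∃x A ≡ ∀x ¬A, De Morgan for ∧/∨):
  (∀y ¬C(y)) ∧ (∃z ¬P(z)) ∧ (∀u P(u)) ∨ (∀t ¬C(t))
Finally move all quantifiers to the prefix:
  ∀y ∃z ∀u ∀t (¬C(y) ∧ ¬P(z) ∧ P(u) ∨ ¬C(t))
The quantifier ∃y sits under an odd number of negations (counting the antecedent side of each →), so it flips to ∀y.

universal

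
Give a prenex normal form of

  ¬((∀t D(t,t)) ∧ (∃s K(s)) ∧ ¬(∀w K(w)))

Drive negations inward (¬∀x A ≡ ∃x ¬A, ¬∃x A ≡ ∀x ¬A, De Morgan for ∧/∨):
  (∃t ¬D(t,t)) ∨ (∀s ¬K(s)) ∨ (∀w K(w))
All bound variables are already distinct, so no renaming is needed.
Pull the quantifiers to the front (each side's bound variable is not free in the other side):
  ∃t ∀s ∀w (¬D(t,t) ∨ ¬K(s) ∨ K(w))

∃t ∀s ∀w (¬D(t,t) ∨ ¬K(s) ∨ K(w))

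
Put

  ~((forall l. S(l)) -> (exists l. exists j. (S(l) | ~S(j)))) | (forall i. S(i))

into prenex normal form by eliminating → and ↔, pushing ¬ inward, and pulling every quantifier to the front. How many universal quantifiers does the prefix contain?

4

First replace A → B with ¬A ∨ B.
  ~(~(forall l. S(l)) | (exists l. exists j. (S(l) | ~S(j)))) | (forall i. S(i))
Drive negations inward (¬∀x A ≡ ∃x ¬A, ¬∃x A ≡ ∀x ¬A, De Morgan for ∧/∨):
  (forall l. S(l)) & (forall l. forall j. (~S(l) & S(j))) | (forall i. S(i))
Give each quantifier a distinct variable: l↦w.
  (forall l. S(l)) & (forall w. forall j. (~S(w) & S(j))) | (forall i. S(i))
Pull the quantifiers to the front (each side's bound variable is not free in the other side):
  forall l. forall w. forall j. forall i. (S(l) & ~S(w) & S(j) | S(i))
The prefix is forall l forall w forall j forall i: 4 universal, 0 existential.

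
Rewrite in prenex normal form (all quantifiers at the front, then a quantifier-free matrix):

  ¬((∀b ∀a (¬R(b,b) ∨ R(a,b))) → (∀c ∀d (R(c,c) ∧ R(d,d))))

Eliminate → and ↔ using ¬ and ∨.
  ¬(¬(∀b ∀a (¬R(b,b) ∨ R(a,b))) ∨ (∀c ∀d (R(c,c) ∧ R(d,d))))
Push ¬ through the quantifiers and connectives to reach negation normal form:
  (∀b ∀a (¬R(b,b) ∨ R(a,b))) ∧ (∃c ∃d (¬R(c,c) ∨ ¬R(d,d)))
Pull the quantifiers to the front (each side's bound variable is not free in the other side):
  ∀b ∀a ∃c ∃d ((¬R(b,b) ∨ R(a,b)) ∧ (¬R(c,c) ∨ ¬R(d,d)))

∀b ∀a ∃c ∃d ((¬R(b,b) ∨ R(a,b)) ∧ (¬R(c,c) ∨ ¬R(d,d)))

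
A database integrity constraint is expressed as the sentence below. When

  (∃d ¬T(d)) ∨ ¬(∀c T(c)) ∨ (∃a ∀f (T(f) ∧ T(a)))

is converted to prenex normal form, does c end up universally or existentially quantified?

Drive negations inward (¬∀x A ≡ ∃x ¬A, ¬∃x A ≡ ∀x ¬A, De Morgan for ∧/∨):
  (∃d ¬T(d)) ∨ (∃c ¬T(c)) ∨ (∃a ∀f (T(f) ∧ T(a)))
All bound variables are already distinct, so no renaming is needed.
Extract every quantifier outward, since the variables are now distinct and don't occur free across branches:
  ∃d ∃c ∃a ∀f (¬T(d) ∨ ¬T(c) ∨ T(f) ∧ T(a))
The quantifier ∀c sits under an odd number of negations, so it flips to ∃c.

existential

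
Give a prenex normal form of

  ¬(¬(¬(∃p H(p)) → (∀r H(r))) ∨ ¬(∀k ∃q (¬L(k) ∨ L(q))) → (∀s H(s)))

First replace A → B with ¬A ∨ B.
  ¬(¬(¬(¬¬(∃p H(p)) ∨ (∀r H(r))) ∨ ¬(∀k ∃q (¬L(k) ∨ L(q)))) ∨ (∀s H(s)))
Drive negations inward (¬∀x A ≡ ∃x ¬A, ¬∃x A ≡ ∀x ¬A, De Morgan for ∧/∨):
  ((∀p ¬H(p)) ∧ (∃r ¬H(r)) ∨ (∃k ∀q (L(k) ∧ ¬L(q)))) ∧ (∃s ¬H(s))
Pull the quantifiers to the front (each side's bound variable is not free in the other side):
  ∀p ∃r ∃k ∀q ∃s ((¬H(p) ∧ ¬H(r) ∨ L(k) ∧ ¬L(q)) ∧ ¬H(s))

∀p ∃r ∃k ∀q ∃s ((¬H(p) ∧ ¬H(r) ∨ L(k) ∧ ¬L(q)) ∧ ¬H(s))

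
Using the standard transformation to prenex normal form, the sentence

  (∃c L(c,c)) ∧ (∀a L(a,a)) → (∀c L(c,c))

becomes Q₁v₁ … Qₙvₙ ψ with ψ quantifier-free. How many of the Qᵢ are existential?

1

Rewrite implications/biconditionals: A → B as ¬A ∨ B.
  ¬((∃c L(c,c)) ∧ (∀a L(a,a))) ∨ (∀c L(c,c))
Move each ¬ inward, flipping quantifiers it crosses:
  (∀c ¬L(c,c)) ∨ (∃a ¬L(a,a)) ∨ (∀c L(c,c))
Give each quantifier a distinct variable: c↦y1.
  (∀c ¬L(c,c)) ∨ (∃a ¬L(a,a)) ∨ (∀y1 L(y1,y1))
Pull the quantifiers to the front (each side's bound variable is not free in the other side):
  ∀c ∃a ∀y1 (¬L(c,c) ∨ ¬L(a,a) ∨ L(y1,y1))
The prefix is ∀c ∃a ∀y1: 2 universal, 1 existential.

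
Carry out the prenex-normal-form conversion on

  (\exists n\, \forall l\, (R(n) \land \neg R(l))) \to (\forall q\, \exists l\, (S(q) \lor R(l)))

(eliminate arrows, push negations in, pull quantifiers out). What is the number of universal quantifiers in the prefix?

First replace A → B with ¬A ∨ B.
  \neg (\exists n\, \forall l\, (R(n) \land \neg R(l))) \lor (\forall q\, \exists l\, (S(q) \lor R(l)))
Move each ¬ inward, flipping quantifiers it crosses:
  (\forall n\, \exists l\, (\neg R(n) \lor R(l))) \lor (\forall q\, \exists l\, (S(q) \lor R(l)))
Standardize variables apart so no two quantifiers bind the same name: l↦p.
  (\forall n\, \exists l\, (\neg R(n) \lor R(l))) \lor (\forall q\, \exists p\, (S(q) \lor R(p)))
Pull the quantifiers to the front (each side's bound variable is not free in the other side):
  \forall n\, \exists l\, \forall q\, \exists p\, (\neg R(n) \lor R(l) \lor S(q) \lor R(p))
The prefix is \forall n \exists l \forall q \exists p: 2 universal, 2 existential.

2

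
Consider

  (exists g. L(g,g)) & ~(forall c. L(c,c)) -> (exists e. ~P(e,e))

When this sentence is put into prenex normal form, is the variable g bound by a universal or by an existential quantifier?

universal

Rewrite implications/biconditionals: A → B as ¬A ∨ B.
  ~((exists g. L(g,g)) & ~(forall c. L(c,c))) | (exists e. ~P(e,e))
Push ¬ through the quantifiers and connectives to reach negation normal form:
  (forall g. ~L(g,g)) | (forall c. L(c,c)) | (exists e. ~P(e,e))
Finally move all quantifiers to the prefix:
  forall g. forall c. exists e. (~L(g,g) | L(c,c) | ~P(e,e))
The quantifier exists g sits under an odd number of negations (counting the antecedent side of each →), so it flips to forall g.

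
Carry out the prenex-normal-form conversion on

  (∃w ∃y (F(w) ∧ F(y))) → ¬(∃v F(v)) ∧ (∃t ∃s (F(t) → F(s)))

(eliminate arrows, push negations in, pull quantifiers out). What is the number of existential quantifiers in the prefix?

Rewrite implications/biconditionals: A → B as ¬A ∨ B.
  ¬(∃w ∃y (F(w) ∧ F(y))) ∨ ¬(∃v F(v)) ∧ (∃t ∃s (¬F(t) ∨ F(s)))
Push ¬ through the quantifiers and connectives to reach negation normal form:
  (∀w ∀y (¬F(w) ∨ ¬F(y))) ∨ (∀v ¬F(v)) ∧ (∃t ∃s (¬F(t) ∨ F(s)))
Pull the quantifiers to the front (each side's bound variable is not free in the other side):
  ∀w ∀y ∀v ∃t ∃s (¬F(w) ∨ ¬F(y) ∨ ¬F(v) ∧ (¬F(t) ∨ F(s)))
The prefix is ∀w ∀y ∀v ∃t ∃s: 3 universal, 2 existential.

2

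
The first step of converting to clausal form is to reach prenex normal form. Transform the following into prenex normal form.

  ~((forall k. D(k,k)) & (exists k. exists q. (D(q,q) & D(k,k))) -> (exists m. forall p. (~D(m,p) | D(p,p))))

Rewrite implications/biconditionals: A → B as ¬A ∨ B.
  ~(~((forall k. D(k,k)) & (exists k. exists q. (D(q,q) & D(k,k)))) | (exists m. forall p. (~D(m,p) | D(p,p))))
Move each ¬ inward, flipping quantifiers it crosses:
  (forall k. D(k,k)) & (exists k. exists q. (D(q,q) & D(k,k))) & (forall m. exists p. (D(m,p) & ~D(p,p)))
Standardize variables apart so no two quantifiers bind the same name: k↦z1.
  (forall k. D(k,k)) & (exists z1. exists q. (D(q,q) & D(z1,z1))) & (forall m. exists p. (D(m,p) & ~D(p,p)))
Finally move all quantifiers to the prefix:
  forall k. exists z1. exists q. forall m. exists p. (D(k,k) & D(q,q) & D(z1,z1) & D(m,p) & ~D(p,p))

forall k. exists z1. exists q. forall m. exists p. (D(k,k) & D(q,q) & D(z1,z1) & D(m,p) & ~D(p,p))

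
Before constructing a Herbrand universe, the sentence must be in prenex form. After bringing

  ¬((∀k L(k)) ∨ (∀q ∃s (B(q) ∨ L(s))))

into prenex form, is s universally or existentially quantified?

Move each ¬ inward, flipping quantifiers it crosses:
  (∃k ¬L(k)) ∧ (∃q ∀s (¬B(q) ∧ ¬L(s)))
Pull the quantifiers to the front (each side's bound variable is not free in the other side):
  ∃k ∃q ∀s (¬L(k) ∧ ¬B(q) ∧ ¬L(s))
The quantifier ∃s sits under an odd number of negations, so it flips to ∀s.

universal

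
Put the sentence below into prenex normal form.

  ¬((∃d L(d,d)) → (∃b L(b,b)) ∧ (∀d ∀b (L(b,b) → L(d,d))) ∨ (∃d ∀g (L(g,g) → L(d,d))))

Rewrite implications/biconditionals: A → B as ¬A ∨ B.
  ¬(¬(∃d L(d,d)) ∨ (∃b L(b,b)) ∧ (∀d ∀b (¬L(b,b) ∨ L(d,d))) ∨ (∃d ∀g (¬L(g,g) ∨ L(d,d))))
Drive negations inward (¬∀x A ≡ ∃x ¬A, ¬∃x A ≡ ∀x ¬A, De Morgan for ∧/∨):
  (∃d L(d,d)) ∧ ((∀b ¬L(b,b)) ∨ (∃d ∃b (L(b,b) ∧ ¬L(d,d)))) ∧ (∀d ∃g (L(g,g) ∧ ¬L(d,d)))
Standardize variables apart so no two quantifiers bind the same name: d↦s, b↦v1, d↦c.
  (∃d L(d,d)) ∧ ((∀b ¬L(b,b)) ∨ (∃s ∃v1 (L(v1,v1) ∧ ¬L(s,s)))) ∧ (∀c ∃g (L(g,g) ∧ ¬L(c,c)))
Pull the quantifiers to the front (each side's bound variable is not free in the other side):
  ∃d ∀b ∃s ∃v1 ∀c ∃g (L(d,d) ∧ (¬L(b,b) ∨ L(v1,v1) ∧ ¬L(s,s)) ∧ L(g,g) ∧ ¬L(c,c))

∃d ∀b ∃s ∃v1 ∀c ∃g (L(d,d) ∧ (¬L(b,b) ∨ L(v1,v1) ∧ ¬L(s,s)) ∧ L(g,g) ∧ ¬L(c,c))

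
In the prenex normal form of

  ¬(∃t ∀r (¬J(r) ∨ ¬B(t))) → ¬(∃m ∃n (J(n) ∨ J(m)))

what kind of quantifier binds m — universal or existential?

universal

Rewrite implications/biconditionals: A → B as ¬A ∨ B.
  ¬¬(∃t ∀r (¬J(r) ∨ ¬B(t))) ∨ ¬(∃m ∃n (J(n) ∨ J(m)))
Push ¬ through the quantifiers and connectives to reach negation normal form:
  (∃t ∀r (¬J(r) ∨ ¬B(t))) ∨ (∀m ∀n (¬J(n) ∧ ¬J(m)))
Finally move all quantifiers to the prefix:
  ∃t ∀r ∀m ∀n (¬J(r) ∨ ¬B(t) ∨ ¬J(n) ∧ ¬J(m))
The quantifier ∃m sits under an odd number of negations (counting the antecedent side of each →), so it flips to ∀m.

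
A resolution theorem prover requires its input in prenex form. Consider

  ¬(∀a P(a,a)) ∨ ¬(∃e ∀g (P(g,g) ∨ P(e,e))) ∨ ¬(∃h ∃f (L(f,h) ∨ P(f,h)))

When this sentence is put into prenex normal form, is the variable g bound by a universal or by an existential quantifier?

Move each ¬ inward, flipping quantifiers it crosses:
  (∃a ¬P(a,a)) ∨ (∀e ∃g (¬P(g,g) ∧ ¬P(e,e))) ∨ (∀h ∀f (¬L(f,h) ∧ ¬P(f,h)))
Finally move all quantifiers to the prefix:
  ∃a ∀e ∃g ∀h ∀f (¬P(a,a) ∨ ¬P(g,g) ∧ ¬P(e,e) ∨ ¬L(f,h) ∧ ¬P(f,h))
The quantifier ∀g sits under an odd number of negations, so it flips to ∃g.

existential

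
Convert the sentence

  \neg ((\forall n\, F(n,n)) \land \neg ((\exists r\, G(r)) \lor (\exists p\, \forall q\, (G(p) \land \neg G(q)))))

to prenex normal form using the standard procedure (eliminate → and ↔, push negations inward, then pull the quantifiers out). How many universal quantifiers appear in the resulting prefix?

Push ¬ through the quantifiers and connectives to reach negation normal form:
  (\exists n\, \neg F(n,n)) \lor (\exists r\, G(r)) \lor (\exists p\, \forall q\, (G(p) \land \neg G(q)))
Finally move all quantifiers to the prefix:
  \exists n\, \exists r\, \exists p\, \forall q\, (\neg F(n,n) \lor G(r) \lor G(p) \land \neg G(q))
The prefix is \exists n \exists r \exists p \forall q: 1 universal, 3 existential.

1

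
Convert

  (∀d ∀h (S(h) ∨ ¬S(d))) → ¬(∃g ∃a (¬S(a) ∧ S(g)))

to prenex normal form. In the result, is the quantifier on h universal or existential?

Rewrite implications/biconditionals: A → B as ¬A ∨ B.
  ¬(∀d ∀h (S(h) ∨ ¬S(d))) ∨ ¬(∃g ∃a (¬S(a) ∧ S(g)))
Move each ¬ inward, flipping quantifiers it crosses:
  (∃d ∃h (¬S(h) ∧ S(d))) ∨ (∀g ∀a (S(a) ∨ ¬S(g)))
Pull the quantifiers to the front (each side's bound variable is not free in the other side):
  ∃d ∃h ∀g ∀a (¬S(h) ∧ S(d) ∨ S(a) ∨ ¬S(g))
The quantifier ∀h sits under an odd number of negations (counting the antecedent side of each →), so it flips to ∃h.

existential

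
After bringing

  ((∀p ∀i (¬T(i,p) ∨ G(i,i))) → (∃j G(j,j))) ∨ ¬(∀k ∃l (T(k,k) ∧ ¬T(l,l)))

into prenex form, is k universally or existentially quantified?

existential

Eliminate → and ↔ using ¬ and ∨.
  ¬(∀p ∀i (¬T(i,p) ∨ G(i,i))) ∨ (∃j G(j,j)) ∨ ¬(∀k ∃l (T(k,k) ∧ ¬T(l,l)))
Move each ¬ inward, flipping quantifiers it crosses:
  (∃p ∃i (T(i,p) ∧ ¬G(i,i))) ∨ (∃j G(j,j)) ∨ (∃k ∀l (¬T(k,k) ∨ T(l,l)))
All bound variables are already distinct, so no renaming is needed.
Finally move all quantifiers to the prefix:
  ∃p ∃i ∃j ∃k ∀l (T(i,p) ∧ ¬G(i,i) ∨ G(j,j) ∨ ¬T(k,k) ∨ T(l,l))
The quantifier ∀k sits under an odd number of negations (counting the antecedent side of each →), so it flips to ∃k.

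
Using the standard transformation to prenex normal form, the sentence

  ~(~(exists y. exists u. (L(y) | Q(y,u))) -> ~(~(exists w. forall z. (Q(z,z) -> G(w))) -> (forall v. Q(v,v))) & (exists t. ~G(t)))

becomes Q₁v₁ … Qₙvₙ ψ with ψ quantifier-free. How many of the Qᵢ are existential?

1

Rewrite implications/biconditionals: A → B as ¬A ∨ B.
  ~(~~(exists y. exists u. (L(y) | Q(y,u))) | ~(~~(exists w. forall z. (~Q(z,z) | G(w))) | (forall v. Q(v,v))) & (exists t. ~G(t)))
Move each ¬ inward, flipping quantifiers it crosses:
  (forall y. forall u. (~L(y) & ~Q(y,u))) & ((exists w. forall z. (~Q(z,z) | G(w))) | (forall v. Q(v,v)) | (forall t. G(t)))
Pull the quantifiers to the front (each side's bound variable is not free in the other side):
  forall y. forall u. exists w. forall z. forall v. forall t. (~L(y) & ~Q(y,u) & (~Q(z,z) | G(w) | Q(v,v) | G(t)))
The prefix is forall y forall u exists w forall z forall v forall t: 5 universal, 1 existential.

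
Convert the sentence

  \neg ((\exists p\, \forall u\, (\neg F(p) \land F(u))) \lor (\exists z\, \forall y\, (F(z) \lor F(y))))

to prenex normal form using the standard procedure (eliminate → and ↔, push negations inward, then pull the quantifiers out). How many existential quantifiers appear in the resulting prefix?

Move each ¬ inward, flipping quantifiers it crosses:
  (\forall p\, \exists u\, (F(p) \lor \neg F(u))) \land (\forall z\, \exists y\, (\neg F(z) \land \neg F(y)))
All bound variables are already distinct, so no renaming is needed.
Extract every quantifier outward, since the variables are now distinct and don't occur free across branches:
  \forall p\, \exists u\, \forall z\, \exists y\, ((F(p) \lor \neg F(u)) \land \neg F(z) \land \neg F(y))
The prefix is \forall p \exists u \forall z \exists y: 2 universal, 2 existential.

2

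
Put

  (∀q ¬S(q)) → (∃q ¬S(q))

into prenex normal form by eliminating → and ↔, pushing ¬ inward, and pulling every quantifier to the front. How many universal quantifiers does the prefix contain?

Rewrite implications/biconditionals: A → B as ¬A ∨ B.
  ¬(∀q ¬S(q)) ∨ (∃q ¬S(q))
Move each ¬ inward, flipping quantifiers it crosses:
  (∃q S(q)) ∨ (∃q ¬S(q))
Give each quantifier a distinct variable: q↦p.
  (∃q S(q)) ∨ (∃p ¬S(p))
Extract every quantifier outward, since the variables are now distinct and don't occur free across branches:
  ∃q ∃p (S(q) ∨ ¬S(p))
The prefix is ∃q ∃p: 0 universal, 2 existential.

0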